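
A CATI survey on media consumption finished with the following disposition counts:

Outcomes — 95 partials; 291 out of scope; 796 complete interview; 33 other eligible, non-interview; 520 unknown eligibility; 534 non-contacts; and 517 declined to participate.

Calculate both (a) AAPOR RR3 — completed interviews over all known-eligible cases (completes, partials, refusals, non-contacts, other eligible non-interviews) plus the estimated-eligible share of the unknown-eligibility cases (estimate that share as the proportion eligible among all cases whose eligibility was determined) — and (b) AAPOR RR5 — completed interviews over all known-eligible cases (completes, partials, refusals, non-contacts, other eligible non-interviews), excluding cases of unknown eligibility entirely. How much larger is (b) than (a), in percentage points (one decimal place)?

7.5

Numerator → 796
Eligible (known) → 796 + 95 + 517 + 534 + 33 = 1975
e = 1975 / (1975 + 291) = 1975 / 2266 = 0.8716
e × U → 0.8716 × 520 = 453.23
Base → 1975 + 453.23 = 2428.23
RR3 = 796 / 2428.23 = 0.3278
Base → 796 + 95 + 517 + 534 + 33 = 1975
RR5 = 796 / 1975 = 0.4030
Difference = 40.30 − 32.78 = 7.52 percentage points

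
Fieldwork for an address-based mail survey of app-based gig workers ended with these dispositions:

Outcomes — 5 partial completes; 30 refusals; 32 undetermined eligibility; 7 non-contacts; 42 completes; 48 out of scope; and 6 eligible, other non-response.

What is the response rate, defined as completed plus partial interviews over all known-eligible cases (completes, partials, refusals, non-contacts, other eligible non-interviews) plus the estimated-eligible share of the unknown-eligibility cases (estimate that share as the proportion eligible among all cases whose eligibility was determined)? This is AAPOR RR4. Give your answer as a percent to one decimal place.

Num: 42 + 5 = 47
Known eligible: 42 + 5 + 30 + 7 + 6 = 90
e = 90 / (90 + 48) = 90 / 138 = 0.6522
Eligible share of unknowns: 0.6522 × 32 = 20.87
Base: 90 + 20.87 = 110.87
RR4 = 47 / 110.87 = 0.4239

42.4%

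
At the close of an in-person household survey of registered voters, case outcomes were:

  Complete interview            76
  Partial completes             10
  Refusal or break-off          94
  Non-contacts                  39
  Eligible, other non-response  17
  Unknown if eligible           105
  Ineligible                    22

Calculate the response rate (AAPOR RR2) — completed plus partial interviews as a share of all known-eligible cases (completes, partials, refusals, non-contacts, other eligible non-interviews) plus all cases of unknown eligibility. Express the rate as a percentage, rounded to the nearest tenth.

Numerator = 76 + 10 = 86
Base = 76 + 10 + 94 + 39 + 17 + 105 = 341
RR2 = 86 / 341 = 0.2522

25.2%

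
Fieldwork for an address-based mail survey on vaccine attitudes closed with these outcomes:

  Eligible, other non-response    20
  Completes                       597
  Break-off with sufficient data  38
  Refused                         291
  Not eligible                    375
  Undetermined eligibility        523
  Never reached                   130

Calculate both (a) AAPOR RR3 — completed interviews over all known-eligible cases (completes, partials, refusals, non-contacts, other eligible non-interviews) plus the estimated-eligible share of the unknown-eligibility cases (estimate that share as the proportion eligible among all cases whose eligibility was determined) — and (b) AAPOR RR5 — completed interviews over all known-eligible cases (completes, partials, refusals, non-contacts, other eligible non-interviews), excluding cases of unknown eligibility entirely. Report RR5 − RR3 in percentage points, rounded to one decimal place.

Num: 597
Determined eligible: 597 + 38 + 291 + 130 + 20 = 1076
e = 1076 / (1076 + 375) = 1076 / 1451 = 0.7416
e × U: 0.7416 × 523 = 387.86
Denom: 1076 + 387.86 = 1463.86
RR3 = 597 / 1463.86 = 0.4078
Denom: 597 + 38 + 291 + 130 + 20 = 1076
RR5 = 597 / 1076 = 0.5548
Difference = 55.48 − 40.78 = 14.70 percentage points

14.7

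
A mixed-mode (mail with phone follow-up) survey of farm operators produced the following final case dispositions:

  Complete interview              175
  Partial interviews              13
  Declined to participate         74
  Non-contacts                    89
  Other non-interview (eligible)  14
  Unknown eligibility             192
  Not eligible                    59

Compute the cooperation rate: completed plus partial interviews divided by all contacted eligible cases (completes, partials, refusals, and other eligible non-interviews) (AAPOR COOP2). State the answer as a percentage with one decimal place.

Top → 175 + 13 = 188
Denom → 175 + 13 + 74 + 14 = 276
COOP2 = 188 / 276 = 0.6812

68.1%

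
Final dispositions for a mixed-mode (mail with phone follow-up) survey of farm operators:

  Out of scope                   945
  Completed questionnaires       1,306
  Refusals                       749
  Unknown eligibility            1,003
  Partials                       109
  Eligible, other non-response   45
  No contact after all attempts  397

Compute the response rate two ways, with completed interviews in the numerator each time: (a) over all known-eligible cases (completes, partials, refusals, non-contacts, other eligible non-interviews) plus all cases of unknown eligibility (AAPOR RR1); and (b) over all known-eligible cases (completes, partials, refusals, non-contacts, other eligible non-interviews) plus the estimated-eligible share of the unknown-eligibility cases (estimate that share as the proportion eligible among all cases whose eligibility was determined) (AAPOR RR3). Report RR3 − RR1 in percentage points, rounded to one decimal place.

2.9

Num = 1306
Denominator = 1306 + 109 + 749 + 397 + 45 + 1003 = 3609
RR1 = 1306 / 3609 = 0.3619
Known eligible = 1306 + 109 + 749 + 397 + 45 = 2606
e = 2606 / (2606 + 945) = 2606 / 3551 = 0.7339
Estimated eligible among unknowns = 0.7339 × 1003 = 736.10
Denominator = 2606 + 736.10 = 3342.10
RR3 = 1306 / 3342.10 = 0.3908
Difference = 39.08 − 36.19 = 2.89 percentage points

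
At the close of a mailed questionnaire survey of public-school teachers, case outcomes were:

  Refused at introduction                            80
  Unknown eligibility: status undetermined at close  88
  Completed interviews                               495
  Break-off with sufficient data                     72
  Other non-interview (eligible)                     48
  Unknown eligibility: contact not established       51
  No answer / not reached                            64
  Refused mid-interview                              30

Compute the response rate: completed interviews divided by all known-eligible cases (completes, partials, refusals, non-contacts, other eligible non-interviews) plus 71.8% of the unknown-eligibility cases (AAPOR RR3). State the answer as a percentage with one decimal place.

55.7%

Declined to participate = 80 + 30 = 110
Unknown if eligible = 51 + 88 = 139
Top: 495
Known eligible: 495 + 72 + 110 + 64 + 48 = 789
Eligible share of unknowns: 0.7180 × 139 = 99.80
Base: 789 + 99.80 = 888.80
RR3 = 495 / 888.80 = 0.5569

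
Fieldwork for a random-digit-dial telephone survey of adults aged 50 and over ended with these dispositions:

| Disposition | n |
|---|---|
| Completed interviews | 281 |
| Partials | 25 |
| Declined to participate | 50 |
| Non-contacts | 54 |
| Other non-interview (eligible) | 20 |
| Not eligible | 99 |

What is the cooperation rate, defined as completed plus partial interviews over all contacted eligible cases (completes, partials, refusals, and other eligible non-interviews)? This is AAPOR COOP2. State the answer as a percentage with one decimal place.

Num = 281 + 25 = 306
Denominator = 281 + 25 + 50 + 20 = 376
COOP2 = 306 / 376 = 0.8138

81.4%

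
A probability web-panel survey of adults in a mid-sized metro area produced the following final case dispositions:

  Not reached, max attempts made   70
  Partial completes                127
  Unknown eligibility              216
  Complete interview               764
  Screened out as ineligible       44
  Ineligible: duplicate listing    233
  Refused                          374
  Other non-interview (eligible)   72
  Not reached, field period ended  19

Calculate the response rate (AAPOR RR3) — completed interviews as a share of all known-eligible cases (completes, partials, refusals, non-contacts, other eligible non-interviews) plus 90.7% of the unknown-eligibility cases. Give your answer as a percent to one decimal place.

47.1%

No answer / not reached = 19 + 70 = 89
Not eligible = 44 + 233 = 277
Top → 764
Eligible (known) → 764 + 127 + 374 + 89 + 72 = 1426
Eligible share of unknowns → 0.9070 × 216 = 195.91
Base → 1426 + 195.91 = 1621.91
RR3 = 764 / 1621.91 = 0.4710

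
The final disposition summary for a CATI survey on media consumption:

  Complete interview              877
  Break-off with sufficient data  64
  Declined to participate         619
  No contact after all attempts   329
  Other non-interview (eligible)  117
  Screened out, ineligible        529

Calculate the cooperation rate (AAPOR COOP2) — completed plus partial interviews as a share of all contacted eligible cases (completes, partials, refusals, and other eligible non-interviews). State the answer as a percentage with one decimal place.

56.1%

Top → 877 + 64 = 941
Base → 877 + 64 + 619 + 117 = 1677
COOP2 = 941 / 1677 = 0.5611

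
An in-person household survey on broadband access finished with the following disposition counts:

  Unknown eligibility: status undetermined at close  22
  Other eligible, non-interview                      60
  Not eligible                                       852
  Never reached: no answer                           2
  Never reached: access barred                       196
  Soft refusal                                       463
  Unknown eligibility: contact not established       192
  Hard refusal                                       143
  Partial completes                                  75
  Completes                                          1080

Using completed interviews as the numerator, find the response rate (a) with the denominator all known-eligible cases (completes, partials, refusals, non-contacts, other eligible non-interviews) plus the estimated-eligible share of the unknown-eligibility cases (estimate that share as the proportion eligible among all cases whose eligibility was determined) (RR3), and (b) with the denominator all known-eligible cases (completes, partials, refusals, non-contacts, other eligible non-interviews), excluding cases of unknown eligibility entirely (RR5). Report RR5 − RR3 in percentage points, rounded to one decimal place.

Refusals = 143 + 463 = 606
No contact after all attempts = 2 + 196 = 198
Undetermined eligibility = 192 + 22 = 214
Top: 1080
Known eligible: 1080 + 75 + 606 + 198 + 60 = 2019
e = 2019 / (2019 + 852) = 2019 / 2871 = 0.7032
e × U: 0.7032 × 214 = 150.48
Denom: 2019 + 150.48 = 2169.48
RR3 = 1080 / 2169.48 = 0.4978
Denom: 1080 + 75 + 606 + 198 + 60 = 2019
RR5 = 1080 / 2019 = 0.5349
Difference = 53.49 − 49.78 = 3.71 percentage points

3.7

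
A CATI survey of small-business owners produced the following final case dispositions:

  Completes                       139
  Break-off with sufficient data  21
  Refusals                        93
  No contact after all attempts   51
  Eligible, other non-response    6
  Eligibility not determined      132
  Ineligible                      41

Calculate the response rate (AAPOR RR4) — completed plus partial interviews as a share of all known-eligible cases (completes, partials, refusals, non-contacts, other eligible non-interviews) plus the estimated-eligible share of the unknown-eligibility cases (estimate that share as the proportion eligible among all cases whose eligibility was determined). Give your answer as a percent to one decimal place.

37.5%

Top: 139 + 21 = 160
Eligible (known): 139 + 21 + 93 + 51 + 6 = 310
e = 310 / (310 + 41) = 310 / 351 = 0.8832
e × U: 0.8832 × 132 = 116.58
Denominator: 310 + 116.58 = 426.58
RR4 = 160 / 426.58 = 0.3751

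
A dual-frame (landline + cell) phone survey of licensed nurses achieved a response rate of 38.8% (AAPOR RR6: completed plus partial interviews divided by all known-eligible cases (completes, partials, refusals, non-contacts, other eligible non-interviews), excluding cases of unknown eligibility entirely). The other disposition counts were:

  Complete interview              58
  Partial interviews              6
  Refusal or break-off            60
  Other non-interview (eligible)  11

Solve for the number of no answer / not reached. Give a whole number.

30

Top = 58 + 6 = 64
RR6 = 64 / D = 0.388
D = 64 / 0.388 = 164.9
Other denominator terms total 135
no answer / not reached = 164.9 − 135 ≈ 30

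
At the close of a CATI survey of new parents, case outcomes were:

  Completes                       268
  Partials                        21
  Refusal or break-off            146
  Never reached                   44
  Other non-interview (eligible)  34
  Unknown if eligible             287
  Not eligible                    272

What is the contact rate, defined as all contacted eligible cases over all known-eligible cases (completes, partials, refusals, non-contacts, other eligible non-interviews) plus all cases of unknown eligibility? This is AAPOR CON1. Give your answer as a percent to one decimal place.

58.6%

Num = 268 + 21 + 146 + 34 = 469
Denominator = 268 + 21 + 146 + 44 + 34 + 287 = 800
CON1 = 469 / 800 = 0.5863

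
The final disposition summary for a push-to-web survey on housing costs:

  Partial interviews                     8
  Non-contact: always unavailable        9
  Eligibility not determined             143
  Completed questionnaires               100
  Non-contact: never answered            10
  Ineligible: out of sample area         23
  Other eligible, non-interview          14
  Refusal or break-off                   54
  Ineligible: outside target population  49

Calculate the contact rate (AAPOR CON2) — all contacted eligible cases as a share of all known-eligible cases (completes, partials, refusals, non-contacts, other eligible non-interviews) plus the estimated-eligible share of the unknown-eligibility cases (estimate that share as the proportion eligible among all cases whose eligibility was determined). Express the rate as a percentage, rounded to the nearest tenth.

Non-contacts = 10 + 9 = 19
Not eligible = 49 + 23 = 72
Num = 100 + 8 + 54 + 14 = 176
Determined eligible = 100 + 8 + 54 + 19 + 14 = 195
e = 195 / (195 + 72) = 195 / 267 = 0.7303
Estimated eligible among unknowns = 0.7303 × 143 = 104.43
Denom = 195 + 104.43 = 299.43
CON2 = 176 / 299.43 = 0.5878

58.8%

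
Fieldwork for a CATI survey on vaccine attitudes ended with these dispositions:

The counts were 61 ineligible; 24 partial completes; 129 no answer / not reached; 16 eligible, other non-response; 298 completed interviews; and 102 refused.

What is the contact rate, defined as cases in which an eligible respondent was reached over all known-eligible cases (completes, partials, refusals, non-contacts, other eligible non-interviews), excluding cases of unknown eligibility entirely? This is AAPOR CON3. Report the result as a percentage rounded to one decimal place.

Numerator = 298 + 24 + 102 + 16 = 440
Base = 298 + 24 + 102 + 129 + 16 = 569
CON3 = 440 / 569 = 0.7733

77.3%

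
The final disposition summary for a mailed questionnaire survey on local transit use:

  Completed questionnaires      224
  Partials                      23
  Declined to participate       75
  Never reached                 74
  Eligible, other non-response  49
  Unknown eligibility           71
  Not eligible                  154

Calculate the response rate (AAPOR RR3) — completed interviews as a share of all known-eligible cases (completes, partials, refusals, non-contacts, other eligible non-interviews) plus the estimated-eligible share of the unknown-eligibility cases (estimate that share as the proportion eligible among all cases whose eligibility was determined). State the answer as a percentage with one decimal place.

Num = 224
Determined eligible = 224 + 23 + 75 + 74 + 49 = 445
e = 445 / (445 + 154) = 445 / 599 = 0.7429
Estimated eligible among unknowns = 0.7429 × 71 = 52.75
Denominator = 445 + 52.75 = 497.75
RR3 = 224 / 497.75 = 0.4500

45.0%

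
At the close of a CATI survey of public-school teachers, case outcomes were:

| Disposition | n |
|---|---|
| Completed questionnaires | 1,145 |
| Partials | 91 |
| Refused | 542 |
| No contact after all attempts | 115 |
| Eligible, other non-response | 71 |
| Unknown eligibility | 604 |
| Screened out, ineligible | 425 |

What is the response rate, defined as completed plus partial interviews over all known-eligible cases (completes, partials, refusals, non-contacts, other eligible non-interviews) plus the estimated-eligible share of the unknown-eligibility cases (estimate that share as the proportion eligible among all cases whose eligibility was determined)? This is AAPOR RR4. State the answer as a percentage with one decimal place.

50.2%

Top: 1145 + 91 = 1236
Eligible (known): 1145 + 91 + 542 + 115 + 71 = 1964
e = 1964 / (1964 + 425) = 1964 / 2389 = 0.8221
e × U: 0.8221 × 604 = 496.55
Denominator: 1964 + 496.55 = 2460.55
RR4 = 1236 / 2460.55 = 0.5023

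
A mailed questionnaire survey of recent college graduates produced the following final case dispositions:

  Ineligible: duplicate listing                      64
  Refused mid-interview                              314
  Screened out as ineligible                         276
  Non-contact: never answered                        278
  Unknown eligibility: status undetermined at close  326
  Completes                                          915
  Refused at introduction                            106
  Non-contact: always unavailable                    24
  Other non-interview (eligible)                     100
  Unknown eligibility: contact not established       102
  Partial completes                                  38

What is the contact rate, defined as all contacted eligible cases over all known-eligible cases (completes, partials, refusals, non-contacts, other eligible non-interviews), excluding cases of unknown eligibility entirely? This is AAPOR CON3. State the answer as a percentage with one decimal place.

Refusal or break-off = 106 + 314 = 420
Never reached = 278 + 24 = 302
Unknown if eligible = 102 + 326 = 428
Ineligible = 276 + 64 = 340
Num = 915 + 38 + 420 + 100 = 1473
Denom = 915 + 38 + 420 + 302 + 100 = 1775
CON3 = 1473 / 1775 = 0.8299

83.0%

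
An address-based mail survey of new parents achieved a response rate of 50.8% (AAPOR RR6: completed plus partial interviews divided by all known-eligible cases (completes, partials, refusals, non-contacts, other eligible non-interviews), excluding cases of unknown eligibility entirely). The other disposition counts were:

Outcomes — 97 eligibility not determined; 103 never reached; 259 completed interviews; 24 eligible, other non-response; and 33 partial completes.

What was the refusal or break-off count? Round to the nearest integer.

156

Top → 259 + 33 = 292
RR6 = 292 / D = 0.508
D = 292 / 0.508 = 574.8
Remaining denominator categories sum to 419
refusal or break-off = 574.8 − 419 ≈ 156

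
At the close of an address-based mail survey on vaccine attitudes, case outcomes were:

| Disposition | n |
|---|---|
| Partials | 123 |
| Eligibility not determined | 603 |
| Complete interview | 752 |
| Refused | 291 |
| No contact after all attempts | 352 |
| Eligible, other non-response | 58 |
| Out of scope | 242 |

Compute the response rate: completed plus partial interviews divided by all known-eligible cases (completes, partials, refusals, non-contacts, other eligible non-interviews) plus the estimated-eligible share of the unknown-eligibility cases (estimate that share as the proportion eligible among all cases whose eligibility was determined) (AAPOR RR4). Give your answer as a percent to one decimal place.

41.7%

Top → 752 + 123 = 875
Determined eligible → 752 + 123 + 291 + 352 + 58 = 1576
e = 1576 / (1576 + 242) = 1576 / 1818 = 0.8669
Eligible share of unknowns → 0.8669 × 603 = 522.74
Denominator → 1576 + 522.74 = 2098.74
RR4 = 875 / 2098.74 = 0.4169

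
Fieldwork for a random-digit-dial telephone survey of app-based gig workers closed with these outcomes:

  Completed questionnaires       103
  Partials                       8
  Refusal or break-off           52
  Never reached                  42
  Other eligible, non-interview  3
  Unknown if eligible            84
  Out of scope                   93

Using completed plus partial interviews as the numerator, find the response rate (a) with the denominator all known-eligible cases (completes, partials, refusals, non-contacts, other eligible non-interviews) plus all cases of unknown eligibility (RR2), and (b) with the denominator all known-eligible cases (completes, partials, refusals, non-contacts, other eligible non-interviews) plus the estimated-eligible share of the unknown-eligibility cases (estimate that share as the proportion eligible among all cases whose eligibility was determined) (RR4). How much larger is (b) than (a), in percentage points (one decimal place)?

3.7

Num = 103 + 8 = 111
Denom = 103 + 8 + 52 + 42 + 3 + 84 = 292
RR2 = 111 / 292 = 0.3801
Determined eligible = 103 + 8 + 52 + 42 + 3 = 208
e = 208 / (208 + 93) = 208 / 301 = 0.6910
Estimated eligible among unknowns = 0.6910 × 84 = 58.04
Denom = 208 + 58.04 = 266.04
RR4 = 111 / 266.04 = 0.4172
Difference = 41.72 − 38.01 = 3.71 percentage points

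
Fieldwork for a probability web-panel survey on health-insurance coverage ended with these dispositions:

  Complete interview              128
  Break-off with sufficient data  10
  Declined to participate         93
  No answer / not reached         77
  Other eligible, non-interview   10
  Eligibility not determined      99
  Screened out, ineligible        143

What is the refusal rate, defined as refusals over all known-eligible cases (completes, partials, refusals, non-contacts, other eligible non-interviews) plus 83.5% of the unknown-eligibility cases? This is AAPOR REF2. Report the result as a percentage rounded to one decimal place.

23.2%

Numerator: 93
Known eligible: 128 + 10 + 93 + 77 + 10 = 318
Estimated eligible among unknowns: 0.8350 × 99 = 82.66
Denominator: 318 + 82.66 = 400.66
REF2 = 93 / 400.66 = 0.2321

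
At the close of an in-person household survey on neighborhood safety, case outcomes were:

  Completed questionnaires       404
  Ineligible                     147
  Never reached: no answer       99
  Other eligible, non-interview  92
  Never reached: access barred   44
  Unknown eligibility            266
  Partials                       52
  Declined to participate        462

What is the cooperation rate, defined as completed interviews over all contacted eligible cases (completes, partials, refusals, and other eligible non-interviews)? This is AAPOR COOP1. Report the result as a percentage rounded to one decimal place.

Never reached = 99 + 44 = 143
Top: 404
Base: 404 + 52 + 462 + 92 = 1010
COOP1 = 404 / 1010 = 0.4000

40.0%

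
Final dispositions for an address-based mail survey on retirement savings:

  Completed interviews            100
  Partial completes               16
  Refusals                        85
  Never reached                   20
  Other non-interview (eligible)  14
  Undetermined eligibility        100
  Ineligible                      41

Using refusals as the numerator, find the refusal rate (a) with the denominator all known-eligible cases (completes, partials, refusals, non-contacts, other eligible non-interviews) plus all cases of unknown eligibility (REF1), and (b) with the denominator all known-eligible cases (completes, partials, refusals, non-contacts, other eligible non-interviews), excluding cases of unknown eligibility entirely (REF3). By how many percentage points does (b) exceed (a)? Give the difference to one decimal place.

10.8

Num = 85
Denominator = 100 + 16 + 85 + 20 + 14 + 100 = 335
REF1 = 85 / 335 = 0.2537
Denominator = 100 + 16 + 85 + 20 + 14 = 235
REF3 = 85 / 235 = 0.3617
Difference = 36.17 − 25.37 = 10.80 percentage points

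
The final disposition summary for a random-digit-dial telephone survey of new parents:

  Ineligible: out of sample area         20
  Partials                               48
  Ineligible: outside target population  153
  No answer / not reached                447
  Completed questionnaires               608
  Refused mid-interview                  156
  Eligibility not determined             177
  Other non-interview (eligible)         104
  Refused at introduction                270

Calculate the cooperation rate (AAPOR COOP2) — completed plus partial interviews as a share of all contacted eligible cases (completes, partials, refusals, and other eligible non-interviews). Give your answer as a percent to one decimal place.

Declined to participate = 270 + 156 = 426
Out of scope = 153 + 20 = 173
Top: 608 + 48 = 656
Denominator: 608 + 48 + 426 + 104 = 1186
COOP2 = 656 / 1186 = 0.5531

55.3%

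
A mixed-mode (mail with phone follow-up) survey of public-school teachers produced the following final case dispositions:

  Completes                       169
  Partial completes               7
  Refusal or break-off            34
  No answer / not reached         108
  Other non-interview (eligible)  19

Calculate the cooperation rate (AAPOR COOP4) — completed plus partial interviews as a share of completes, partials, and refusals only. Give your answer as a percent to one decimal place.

Num → 169 + 7 = 176
Denom → 169 + 7 + 34 = 210
COOP4 = 176 / 210 = 0.8381

83.8%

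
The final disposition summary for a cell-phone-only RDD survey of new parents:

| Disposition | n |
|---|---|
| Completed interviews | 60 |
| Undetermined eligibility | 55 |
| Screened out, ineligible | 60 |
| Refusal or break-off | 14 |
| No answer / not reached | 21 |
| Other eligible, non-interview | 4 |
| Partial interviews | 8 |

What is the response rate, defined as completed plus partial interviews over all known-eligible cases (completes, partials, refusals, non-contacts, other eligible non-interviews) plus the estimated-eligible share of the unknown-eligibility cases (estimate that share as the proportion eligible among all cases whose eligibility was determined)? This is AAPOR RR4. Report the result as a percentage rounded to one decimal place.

Numerator: 60 + 8 = 68
Determined eligible: 60 + 8 + 14 + 21 + 4 = 107
e = 107 / (107 + 60) = 107 / 167 = 0.6407
e × U: 0.6407 × 55 = 35.24
Denom: 107 + 35.24 = 142.24
RR4 = 68 / 142.24 = 0.4781

47.8%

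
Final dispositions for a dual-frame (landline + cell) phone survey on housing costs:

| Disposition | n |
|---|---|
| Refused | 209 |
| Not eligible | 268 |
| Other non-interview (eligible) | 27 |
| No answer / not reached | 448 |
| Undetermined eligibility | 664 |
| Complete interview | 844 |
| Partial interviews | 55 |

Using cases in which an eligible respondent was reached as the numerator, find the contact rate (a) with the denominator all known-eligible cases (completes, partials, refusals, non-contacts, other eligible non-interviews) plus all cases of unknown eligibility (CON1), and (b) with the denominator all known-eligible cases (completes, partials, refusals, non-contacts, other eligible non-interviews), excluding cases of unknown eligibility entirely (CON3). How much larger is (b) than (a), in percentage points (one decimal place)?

21.2

Numerator → 844 + 55 + 209 + 27 = 1135
Base → 844 + 55 + 209 + 448 + 27 + 664 = 2247
CON1 = 1135 / 2247 = 0.5051
Base → 844 + 55 + 209 + 448 + 27 = 1583
CON3 = 1135 / 1583 = 0.7170
Difference = 71.70 − 50.51 = 21.19 percentage points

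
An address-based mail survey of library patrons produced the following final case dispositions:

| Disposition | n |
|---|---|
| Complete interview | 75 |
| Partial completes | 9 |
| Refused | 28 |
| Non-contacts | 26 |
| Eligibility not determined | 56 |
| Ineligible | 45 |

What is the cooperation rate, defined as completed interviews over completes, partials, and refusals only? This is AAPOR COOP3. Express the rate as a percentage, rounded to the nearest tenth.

67.0%

Num: 75
Denominator: 75 + 9 + 28 = 112
COOP3 = 75 / 112 = 0.6696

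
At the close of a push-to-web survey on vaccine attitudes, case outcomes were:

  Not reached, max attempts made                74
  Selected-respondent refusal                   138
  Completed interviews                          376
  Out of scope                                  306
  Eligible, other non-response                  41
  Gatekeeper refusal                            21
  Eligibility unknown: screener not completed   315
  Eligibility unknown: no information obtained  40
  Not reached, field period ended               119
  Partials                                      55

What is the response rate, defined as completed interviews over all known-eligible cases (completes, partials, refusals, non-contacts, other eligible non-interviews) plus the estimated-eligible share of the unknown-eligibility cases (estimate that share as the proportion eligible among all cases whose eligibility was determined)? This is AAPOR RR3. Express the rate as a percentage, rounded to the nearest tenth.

Refusal or break-off = 21 + 138 = 159
No answer / not reached = 119 + 74 = 193
Undetermined eligibility = 315 + 40 = 355
Num: 376
Known eligible: 376 + 55 + 159 + 193 + 41 = 824
e = 824 / (824 + 306) = 824 / 1130 = 0.7292
Eligible share of unknowns: 0.7292 × 355 = 258.87
Base: 824 + 258.87 = 1082.87
RR3 = 376 / 1082.87 = 0.3472

34.7%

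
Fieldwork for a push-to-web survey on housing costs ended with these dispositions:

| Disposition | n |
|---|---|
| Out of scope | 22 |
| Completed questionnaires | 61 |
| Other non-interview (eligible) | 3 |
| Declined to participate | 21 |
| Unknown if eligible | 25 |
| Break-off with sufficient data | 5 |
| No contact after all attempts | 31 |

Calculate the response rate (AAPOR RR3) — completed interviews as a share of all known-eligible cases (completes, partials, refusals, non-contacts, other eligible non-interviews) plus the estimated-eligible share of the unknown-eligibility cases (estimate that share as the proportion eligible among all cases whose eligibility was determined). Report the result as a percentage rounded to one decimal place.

42.9%

Numerator = 61
Eligible (known) = 61 + 5 + 21 + 31 + 3 = 121
e = 121 / (121 + 22) = 121 / 143 = 0.8462
Eligible share of unknowns = 0.8462 × 25 = 21.15
Denominator = 121 + 21.15 = 142.15
RR3 = 61 / 142.15 = 0.4291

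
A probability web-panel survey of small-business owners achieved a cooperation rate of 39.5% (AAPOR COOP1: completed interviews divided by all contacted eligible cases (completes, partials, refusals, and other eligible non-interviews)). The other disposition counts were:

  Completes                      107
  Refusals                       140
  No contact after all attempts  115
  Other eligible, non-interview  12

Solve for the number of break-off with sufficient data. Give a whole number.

12

COOP1 = 107 / D = 0.395
D = 107 / 0.395 = 270.9
Other denominator terms total 259
break-off with sufficient data = 270.9 − 259 ≈ 12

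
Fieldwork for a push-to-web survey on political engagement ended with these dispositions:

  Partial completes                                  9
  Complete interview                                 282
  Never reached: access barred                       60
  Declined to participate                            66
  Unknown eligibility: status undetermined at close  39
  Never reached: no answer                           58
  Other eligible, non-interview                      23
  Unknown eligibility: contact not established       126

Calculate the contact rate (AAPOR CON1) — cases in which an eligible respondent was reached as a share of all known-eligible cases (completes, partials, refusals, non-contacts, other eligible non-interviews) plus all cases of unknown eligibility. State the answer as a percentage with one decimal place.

57.3%

No answer / not reached = 58 + 60 = 118
Undetermined eligibility = 126 + 39 = 165
Num = 282 + 9 + 66 + 23 = 380
Denom = 282 + 9 + 66 + 118 + 23 + 165 = 663
CON1 = 380 / 663 = 0.5732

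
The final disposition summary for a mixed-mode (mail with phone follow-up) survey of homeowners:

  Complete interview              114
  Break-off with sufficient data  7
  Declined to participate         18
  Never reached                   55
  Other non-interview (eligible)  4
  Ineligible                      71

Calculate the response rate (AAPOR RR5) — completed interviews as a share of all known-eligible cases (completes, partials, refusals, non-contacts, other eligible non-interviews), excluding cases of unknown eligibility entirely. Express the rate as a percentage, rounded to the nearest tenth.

Numerator = 114
Denominator = 114 + 7 + 18 + 55 + 4 = 198
RR5 = 114 / 198 = 0.5758

57.6%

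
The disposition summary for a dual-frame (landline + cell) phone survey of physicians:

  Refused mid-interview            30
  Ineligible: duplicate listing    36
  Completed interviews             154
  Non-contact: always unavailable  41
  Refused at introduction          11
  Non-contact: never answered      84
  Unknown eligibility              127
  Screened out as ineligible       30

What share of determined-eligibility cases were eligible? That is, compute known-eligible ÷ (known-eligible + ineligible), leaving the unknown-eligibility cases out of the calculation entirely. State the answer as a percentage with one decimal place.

Refusal or break-off = 11 + 30 = 41
No answer / not reached = 84 + 41 = 125
Screened out, ineligible = 30 + 36 = 66
Determined eligible → 154 + 41 + 125 = 320
e = 320 / (320 + 66) = 320 / 386 = 0.8290

82.9%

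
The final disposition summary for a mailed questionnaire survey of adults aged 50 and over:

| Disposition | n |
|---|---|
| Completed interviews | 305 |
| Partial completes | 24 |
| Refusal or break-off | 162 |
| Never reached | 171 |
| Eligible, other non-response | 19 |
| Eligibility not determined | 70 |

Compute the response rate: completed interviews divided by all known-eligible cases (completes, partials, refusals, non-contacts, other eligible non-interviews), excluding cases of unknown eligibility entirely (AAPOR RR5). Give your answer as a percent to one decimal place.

44.8%

Top → 305
Denom → 305 + 24 + 162 + 171 + 19 = 681
RR5 = 305 / 681 = 0.4479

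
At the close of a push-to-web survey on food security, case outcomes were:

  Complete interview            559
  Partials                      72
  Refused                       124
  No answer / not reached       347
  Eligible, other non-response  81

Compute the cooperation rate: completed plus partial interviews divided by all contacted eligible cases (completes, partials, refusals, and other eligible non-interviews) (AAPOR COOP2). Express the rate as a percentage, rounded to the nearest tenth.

75.5%

Num: 559 + 72 = 631
Base: 559 + 72 + 124 + 81 = 836
COOP2 = 631 / 836 = 0.7548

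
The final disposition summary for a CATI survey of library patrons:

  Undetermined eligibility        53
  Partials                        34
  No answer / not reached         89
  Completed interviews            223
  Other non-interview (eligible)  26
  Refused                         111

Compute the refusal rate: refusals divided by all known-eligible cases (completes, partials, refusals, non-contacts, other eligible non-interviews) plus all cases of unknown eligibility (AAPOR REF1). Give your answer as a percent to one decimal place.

Numerator: 111
Base: 223 + 34 + 111 + 89 + 26 + 53 = 536
REF1 = 111 / 536 = 0.2071

20.7%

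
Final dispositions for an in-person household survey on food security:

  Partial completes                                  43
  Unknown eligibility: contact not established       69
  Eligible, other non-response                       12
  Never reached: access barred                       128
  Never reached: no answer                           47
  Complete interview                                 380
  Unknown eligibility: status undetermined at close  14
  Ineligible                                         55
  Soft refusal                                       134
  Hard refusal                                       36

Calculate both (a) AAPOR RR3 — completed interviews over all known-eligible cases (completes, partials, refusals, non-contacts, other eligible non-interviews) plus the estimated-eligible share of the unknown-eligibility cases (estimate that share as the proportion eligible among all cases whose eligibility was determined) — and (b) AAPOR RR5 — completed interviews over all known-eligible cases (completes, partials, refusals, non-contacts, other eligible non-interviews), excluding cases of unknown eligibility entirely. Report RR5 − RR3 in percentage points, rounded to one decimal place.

Refused = 36 + 134 = 170
Non-contacts = 47 + 128 = 175
Eligibility not determined = 69 + 14 = 83
Numerator → 380
Determined eligible → 380 + 43 + 170 + 175 + 12 = 780
e = 780 / (780 + 55) = 780 / 835 = 0.9341
Eligible share of unknowns → 0.9341 × 83 = 77.53
Denominator → 780 + 77.53 = 857.53
RR3 = 380 / 857.53 = 0.4431
Denominator → 380 + 43 + 170 + 175 + 12 = 780
RR5 = 380 / 780 = 0.4872
Difference = 48.72 − 44.31 = 4.41 percentage points

4.4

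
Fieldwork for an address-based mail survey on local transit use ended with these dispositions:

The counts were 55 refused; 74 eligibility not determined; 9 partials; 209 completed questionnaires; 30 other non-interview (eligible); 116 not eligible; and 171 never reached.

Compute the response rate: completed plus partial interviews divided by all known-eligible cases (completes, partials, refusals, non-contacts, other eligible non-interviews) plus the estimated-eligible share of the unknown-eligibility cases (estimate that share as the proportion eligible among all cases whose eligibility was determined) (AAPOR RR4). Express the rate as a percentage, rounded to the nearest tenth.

Top = 209 + 9 = 218
Known eligible = 209 + 9 + 55 + 171 + 30 = 474
e = 474 / (474 + 116) = 474 / 590 = 0.8034
Eligible share of unknowns = 0.8034 × 74 = 59.45
Base = 474 + 59.45 = 533.45
RR4 = 218 / 533.45 = 0.4087

40.9%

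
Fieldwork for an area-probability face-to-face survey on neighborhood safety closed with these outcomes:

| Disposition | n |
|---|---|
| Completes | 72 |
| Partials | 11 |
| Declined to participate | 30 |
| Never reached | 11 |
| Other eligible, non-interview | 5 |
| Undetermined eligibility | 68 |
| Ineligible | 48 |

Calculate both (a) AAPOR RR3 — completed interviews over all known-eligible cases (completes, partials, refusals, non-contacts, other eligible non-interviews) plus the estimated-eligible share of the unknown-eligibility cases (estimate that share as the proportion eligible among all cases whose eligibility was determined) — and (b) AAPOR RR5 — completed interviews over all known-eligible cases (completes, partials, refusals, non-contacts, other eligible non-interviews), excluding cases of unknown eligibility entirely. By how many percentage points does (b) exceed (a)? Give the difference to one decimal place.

Top: 72
Determined eligible: 72 + 11 + 30 + 11 + 5 = 129
e = 129 / (129 + 48) = 129 / 177 = 0.7288
Eligible share of unknowns: 0.7288 × 68 = 49.56
Denominator: 129 + 49.56 = 178.56
RR3 = 72 / 178.56 = 0.4032
Denominator: 72 + 11 + 30 + 11 + 5 = 129
RR5 = 72 / 129 = 0.5581
Difference = 55.81 − 40.32 = 15.49 percentage points

15.5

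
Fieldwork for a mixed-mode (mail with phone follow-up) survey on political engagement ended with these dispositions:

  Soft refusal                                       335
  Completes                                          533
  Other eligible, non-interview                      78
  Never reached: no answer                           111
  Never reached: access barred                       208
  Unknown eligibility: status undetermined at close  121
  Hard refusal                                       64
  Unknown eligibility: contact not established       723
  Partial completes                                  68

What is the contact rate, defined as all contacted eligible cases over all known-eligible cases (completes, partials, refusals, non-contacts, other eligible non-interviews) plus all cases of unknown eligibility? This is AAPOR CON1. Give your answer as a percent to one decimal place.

Refusal or break-off = 64 + 335 = 399
No answer / not reached = 111 + 208 = 319
Unknown eligibility = 723 + 121 = 844
Numerator: 533 + 68 + 399 + 78 = 1078
Base: 533 + 68 + 399 + 319 + 78 + 844 = 2241
CON1 = 1078 / 2241 = 0.4810

48.1%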